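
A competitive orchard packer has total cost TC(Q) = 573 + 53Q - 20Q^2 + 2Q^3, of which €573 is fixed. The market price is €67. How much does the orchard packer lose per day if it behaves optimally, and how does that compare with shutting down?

AVC = 53 - 20Q + 2Q^2 has its minimum €3 at Q = 5; price €67 clears that bar, so the firm operates.
With MC = 53 - 40Q + 6Q^2, P = MC on the upward-sloping part at Q* = 7.
TR = 67·7 = 469. TC = 573 + 77 = 650. Profit = 469 − 650 = -€181.
Shutting down would mean losing the fixed cost of €573, so operating at a loss of €181 is better by €392.

Profit = -€181 at Q = 7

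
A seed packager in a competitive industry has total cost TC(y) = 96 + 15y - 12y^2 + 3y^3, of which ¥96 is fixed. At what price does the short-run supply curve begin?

The shutdown price is the minimum of AVC. VC = 15y - 12y^2 + 3y^3, so AVC = 15 - 12y + 3y^2.
dAVC/dy = -12 + 6y = 0 gives y = 2. min AVC = 15 - 12·2 + 3·2^2 = 3.
So the shutdown price is ¥3.

¥3 per unit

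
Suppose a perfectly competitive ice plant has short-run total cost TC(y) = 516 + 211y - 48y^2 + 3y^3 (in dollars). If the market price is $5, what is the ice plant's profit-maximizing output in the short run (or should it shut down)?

Shut down

From TC, MC = TC'(y) = 211 - 96y + 9y^2 and AVC = VC/y = 211 - 48y + 3y^2.
AVC hits its minimum where MC = AVC, at y = 8, giving min AVC = 211 - 48·8 + 3·8^2 = $19.
P = $5 lies below min AVC = $19; no output level covers variable cost.
Best response: produce nothing and absorb the $516 fixed cost.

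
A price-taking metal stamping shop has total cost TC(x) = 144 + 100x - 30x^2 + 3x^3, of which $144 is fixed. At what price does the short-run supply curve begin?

$25 per unit

Short-run supply begins at min AVC. From VC = 100x - 30x^2 + 3x^3, AVC = 100 - 30x + 3x^2.
At the minimum of AVC, MC = AVC. MC = 100 - 60x + 9x^2; setting MC = AVC gives 6x^2 - 30x = 0, so x = 5. min AVC = 25.
For P < $25 the firm produces nothing.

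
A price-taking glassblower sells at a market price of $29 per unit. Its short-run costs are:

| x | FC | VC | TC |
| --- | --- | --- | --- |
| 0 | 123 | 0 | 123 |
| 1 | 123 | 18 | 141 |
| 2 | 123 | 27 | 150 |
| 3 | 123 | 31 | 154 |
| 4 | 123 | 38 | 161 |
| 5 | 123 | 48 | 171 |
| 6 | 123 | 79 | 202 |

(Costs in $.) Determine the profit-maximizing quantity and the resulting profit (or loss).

Tabulate TR − TC: x=0: -123; x=1: -112; x=2: -92; x=3: -67; x=4: -45; x=5: -26; x=6: -28.
Profit is maximized at x = 5. AVC there is 48/5 = $9.60 ≤ P, so producing beats shutting down (which would give -$123).

x = 5; profit = -$26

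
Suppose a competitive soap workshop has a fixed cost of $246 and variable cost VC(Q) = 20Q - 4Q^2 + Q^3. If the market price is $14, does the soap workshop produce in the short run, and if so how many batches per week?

Variable cost is VC = 20Q - 4Q^2 + Q^3, so AVC = VC/Q = 20 - 4Q + Q^2 and MC = dTC/dQ = 20 - 8Q + 3Q^2.
AVC is minimized where dAVC/dQ = -4 + 2Q = 0, at Q = 2; min AVC = 20 - 4·2 + 2^2 = $16.
Since P = $14 < min AVC = $16, price fails to cover variable cost at any output.
Shutting down limits the loss to fixed cost, $246.

Shut down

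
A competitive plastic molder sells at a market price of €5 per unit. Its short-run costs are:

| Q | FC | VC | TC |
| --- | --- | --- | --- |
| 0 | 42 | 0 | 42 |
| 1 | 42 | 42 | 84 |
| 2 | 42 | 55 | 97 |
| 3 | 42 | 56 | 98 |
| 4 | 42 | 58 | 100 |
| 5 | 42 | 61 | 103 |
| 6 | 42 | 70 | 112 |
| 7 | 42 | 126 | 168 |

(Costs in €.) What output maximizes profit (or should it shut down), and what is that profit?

Compute π = P·Q − TC at each output: Q=0: -42; Q=1: -79; Q=2: -87; Q=3: -83; Q=4: -80; Q=5: -78; Q=6: -82; Q=7: -133.
Profit is highest at Q = 0. Equivalently, the lowest AVC in the table is 70/6 ≈ €11.67 at Q = 6, and P = €5 falls below it — price never covers variable cost, so the firm shuts down and loses only its fixed cost.

Q = 0 (shut down); profit = -€42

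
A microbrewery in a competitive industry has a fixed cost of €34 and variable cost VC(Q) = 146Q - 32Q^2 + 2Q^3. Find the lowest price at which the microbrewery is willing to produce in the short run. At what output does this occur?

€18 per unit, at Q = 8

The firm shuts down when price falls below the minimum of average variable cost. AVC = VC/Q = 146 - 32Q + 2Q^2.
At the minimum of AVC, MC = AVC. MC = 146 - 64Q + 6Q^2; setting MC = AVC gives 4Q^2 - 32Q = 0, so Q = 8. min AVC = 18.
The firm shuts down for any P below €18.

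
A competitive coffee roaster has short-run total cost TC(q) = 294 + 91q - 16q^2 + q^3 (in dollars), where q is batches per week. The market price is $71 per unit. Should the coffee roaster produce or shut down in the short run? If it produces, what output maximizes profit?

Produce at q = 10

Variable cost is VC = 91q - 16q^2 + q^3, so AVC = VC/q = 91 - 16q + q^2 and MC = dTC/dq = 91 - 32q + 3q^2.
The AVC parabola has its vertex at q = 16/2 = 8, where AVC = 91 - 16·8 + 8^2 = $27.
P = $71 exceeds min AVC = $27, so the firm stays open.
Set P = MC: 71 = 91 - 32q + 3q^2 → 20 - 32q + 3q^2 = 0. The roots are q = 2/3 and q = 10; the profit-maximizing output is on the rising part of MC, so q* = 10.
Check: AVC at q = 10 is $31 ≤ P, so revenue covers variable cost.
Profit = P·q − TC = 71·10 − 604 = $106.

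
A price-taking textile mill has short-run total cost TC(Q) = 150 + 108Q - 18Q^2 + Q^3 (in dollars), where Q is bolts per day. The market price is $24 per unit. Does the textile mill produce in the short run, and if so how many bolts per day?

From TC, MC = TC'(Q) = 108 - 36Q + 3Q^2 and AVC = VC/Q = 108 - 18Q + Q^2.
AVC hits its minimum where MC = AVC, at Q = 9, giving min AVC = 108 - 18·9 + 9^2 = $27.
Since P = $24 < min AVC = $27, price fails to cover variable cost at any output.
Best response: produce nothing and absorb the $150 fixed cost.

Shut down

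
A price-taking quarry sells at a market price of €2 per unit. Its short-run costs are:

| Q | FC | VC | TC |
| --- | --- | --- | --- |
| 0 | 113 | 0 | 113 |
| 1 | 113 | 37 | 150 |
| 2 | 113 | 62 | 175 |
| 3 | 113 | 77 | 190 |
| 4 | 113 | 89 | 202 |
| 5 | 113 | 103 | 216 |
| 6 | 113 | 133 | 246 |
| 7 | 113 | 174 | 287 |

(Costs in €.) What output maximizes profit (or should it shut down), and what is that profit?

Compute π = P·Q − TC at each output: Q=0: -113; Q=1: -148; Q=2: -171; Q=3: -184; Q=4: -194; Q=5: -206; Q=6: -234; Q=7: -273.
Profit is highest at Q = 0. Equivalently, the lowest AVC in the table is 103/5 ≈ €20.60 at Q = 5, and P = €2 falls below it — price never covers variable cost, so the firm shuts down and loses only its fixed cost.

Q = 0 (shut down); profit = -€113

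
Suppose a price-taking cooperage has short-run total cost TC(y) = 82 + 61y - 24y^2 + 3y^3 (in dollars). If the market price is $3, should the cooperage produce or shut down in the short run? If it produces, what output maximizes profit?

Variable cost is VC = 61y - 24y^2 + 3y^3, so AVC = VC/y = 61 - 24y + 3y^2 and MC = dTC/dy = 61 - 48y + 9y^2.
The AVC parabola has its vertex at y = 24/6 = 4, where AVC = 61 - 24·4 + 3·4^2 = $13.
With P < min AVC ($3 < $13), every unit sold adds to the loss.
The firm minimizes its loss by shutting down and losing only its fixed cost of $82.

Shut down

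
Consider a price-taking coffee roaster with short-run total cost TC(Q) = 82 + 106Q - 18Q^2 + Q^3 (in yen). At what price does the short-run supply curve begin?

Short-run supply begins at min AVC. From VC = 106Q - 18Q^2 + Q^3, AVC = 106 - 18Q + Q^2.
At the minimum of AVC, MC = AVC. MC = 106 - 36Q + 3Q^2; setting MC = AVC gives 2Q^2 - 18Q = 0, so Q = 9. min AVC = 25.
For P < ¥25 the firm produces nothing.

¥25 per unit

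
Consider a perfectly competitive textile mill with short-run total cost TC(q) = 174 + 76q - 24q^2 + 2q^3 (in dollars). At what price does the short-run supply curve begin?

The shutdown price is the minimum of AVC. VC = 76q - 24q^2 + 2q^3, so AVC = 76 - 24q + 2q^2.
At the minimum of AVC, MC = AVC. MC = 76 - 48q + 6q^2; setting MC = AVC gives 4q^2 - 24q = 0, so q = 6. min AVC = 4.
So the shutdown price is $4.

$4 per unit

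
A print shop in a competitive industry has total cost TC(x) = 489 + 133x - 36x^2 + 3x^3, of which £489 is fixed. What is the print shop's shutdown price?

£25 per unit

The firm shuts down when price falls below the minimum of average variable cost. AVC = VC/x = 133 - 36x + 3x^2.
dAVC/dx = -36 + 6x = 0 gives x = 6. min AVC = 133 - 36·6 + 3·6^2 = 25.
For P < £25 the firm produces nothing.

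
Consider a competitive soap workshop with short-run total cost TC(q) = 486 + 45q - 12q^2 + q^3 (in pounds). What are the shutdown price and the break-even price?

Shutdown price = min AVC. AVC = 45 - 12q + q^2, with vertex at q = 6 and minimum £9.
ATC = 486/q + 45 - 12q + q^2. Setting dATC/dq = −486/q^2 − 12 + 2q = 0 gives q = 9 (since 2·9^3 − 12·9^2 = 486).
min ATC = 486/9 + 45 − 12·9 + 9^2 = £72. That is the break-even price.
For £9 ≤ P < £72 the firm produces at a loss; below £9 it shuts down.

Shutdown price = £9; break-even price = £72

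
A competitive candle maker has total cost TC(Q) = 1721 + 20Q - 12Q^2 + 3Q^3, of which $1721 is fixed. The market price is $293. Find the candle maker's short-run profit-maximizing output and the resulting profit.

AVC = 20 - 12Q + 3Q^2; min AVC = $8 at Q = 2. Since P = $293 ≥ min AVC, the firm produces.
MC = 20 - 24Q + 9Q^2. Setting P = MC and taking the root on the rising branch gives Q* = 7.
TR = 293·7 = 2051. TC = 1721 + 581 = 2302. Profit = 2051 − 2302 = -$251.
Shutting down would mean losing the fixed cost of $1721, so operating at a loss of $251 is better by $1470.

Profit = -$251 at Q = 7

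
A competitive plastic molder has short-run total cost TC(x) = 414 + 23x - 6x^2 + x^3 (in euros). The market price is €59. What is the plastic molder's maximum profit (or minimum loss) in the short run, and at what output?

Profit = -€198 at x = 6

AVC = 23 - 6x + x^2 has its minimum €14 at x = 3; price €59 clears that bar, so the firm operates.
MC = 23 - 12x + 3x^2. Setting P = MC and taking the root on the rising branch gives x* = 6.
TR = 59·6 = 354. TC = 414 + 138 = 552. Profit = 354 − 552 = -€198.
Shutting down would mean losing the fixed cost of €414, so operating at a loss of €198 is better by €216.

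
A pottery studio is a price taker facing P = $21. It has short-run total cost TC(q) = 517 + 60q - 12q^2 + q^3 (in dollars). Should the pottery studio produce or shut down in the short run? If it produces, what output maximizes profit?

From TC, MC = TC'(q) = 60 - 24q + 3q^2 and AVC = VC/q = 60 - 12q + q^2.
AVC hits its minimum where MC = AVC, at q = 6, giving min AVC = 60 - 12·6 + 6^2 = $24.
P = $21 lies below min AVC = $24; no output level covers variable cost.
Shutting down limits the loss to fixed cost, $517.

Shut down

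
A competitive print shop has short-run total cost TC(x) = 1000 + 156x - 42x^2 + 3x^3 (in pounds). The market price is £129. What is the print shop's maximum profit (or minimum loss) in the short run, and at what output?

AVC = 156 - 42x + 3x^2 has its minimum £9 at x = 7; price £129 clears that bar, so the firm operates.
With MC = 156 - 84x + 9x^2, P = MC on the upward-sloping part at x* = 9.
TR = 129·9 = 1161. TC = 1000 + 189 = 1189. Profit = 1161 − 1189 = -£28.
By producing, the firm covers all variable cost plus £972 of fixed cost; shutting down would lose the full £1000.

Profit = -£28 at x = 9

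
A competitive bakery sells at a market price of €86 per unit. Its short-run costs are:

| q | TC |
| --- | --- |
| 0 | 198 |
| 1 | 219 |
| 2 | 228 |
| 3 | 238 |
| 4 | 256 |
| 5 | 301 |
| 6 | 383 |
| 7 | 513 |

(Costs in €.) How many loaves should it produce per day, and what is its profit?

q = 6; profit = €133

Compute π = P·q − TC at each output: q=0: -198; q=1: -133; q=2: -56; q=3: 20; q=4: 88; q=5: 129; q=6: 133; q=7: 89.
Profit is maximized at q = 6. AVC there is 185/6 = €30.83 ≤ P, so producing beats shutting down (which would give -€198).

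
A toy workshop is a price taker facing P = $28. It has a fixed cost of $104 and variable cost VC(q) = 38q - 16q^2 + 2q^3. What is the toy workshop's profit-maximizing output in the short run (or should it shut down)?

From TC, MC = TC'(q) = 38 - 32q + 6q^2 and AVC = VC/q = 38 - 16q + 2q^2.
AVC hits its minimum where MC = AVC, at q = 4, giving min AVC = 38 - 16·4 + 2·4^2 = $6.
P = $28 exceeds min AVC = $6, so the firm stays open.
Solving P = MC: 10 - 32q + 6q^2 = 0 ⇒ q = 1/3 or 5. On the upward-sloping branch, q* = 5.
Check: AVC at q = 5 is $8 ≤ P, so revenue covers variable cost.
Profit = P·q − TC = 28·5 − 144 = -$4, a loss, but smaller than the $104 fixed cost the firm would lose by shutting down.

Produce at q = 5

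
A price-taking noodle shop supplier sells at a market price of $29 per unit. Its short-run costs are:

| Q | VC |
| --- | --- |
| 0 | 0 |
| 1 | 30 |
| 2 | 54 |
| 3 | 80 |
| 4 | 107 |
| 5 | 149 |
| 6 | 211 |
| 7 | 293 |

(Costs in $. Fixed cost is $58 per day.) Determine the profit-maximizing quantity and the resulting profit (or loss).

Compute π = P·Q − TC at each output: Q=0: -58; Q=1: -59; Q=2: -54; Q=3: -51; Q=4: -49; Q=5: -62; Q=6: -95; Q=7: -148.
Profit is maximized at Q = 4. AVC there is 107/4 = $26.75 ≤ P, so producing beats shutting down (which would give -$58).

Q = 4; profit = -$49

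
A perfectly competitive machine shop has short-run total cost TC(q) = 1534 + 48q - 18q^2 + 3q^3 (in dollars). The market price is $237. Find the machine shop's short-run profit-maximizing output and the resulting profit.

AVC = 48 - 18q + 3q^2 has its minimum $21 at q = 3; price $237 clears that bar, so the firm operates.
MC = 48 - 36q + 9q^2. Setting P = MC and taking the root on the rising branch gives q* = 7.
TR = 237·7 = 1659. TC = 1534 + 483 = 2017. Profit = 1659 − 2017 = -$358.
Shutting down would mean losing the fixed cost of $1534, so operating at a loss of $358 is better by $1176.

Profit = -$358 at q = 7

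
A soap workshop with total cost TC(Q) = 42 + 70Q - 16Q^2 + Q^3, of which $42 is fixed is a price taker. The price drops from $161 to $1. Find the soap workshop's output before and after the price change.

Output falls from 13 to 0 (the firm shuts down)

AVC = 70 - 16Q + Q^2, minimized at Q = 8 where min AVC = $6. MC = 70 - 32Q + 3Q^2.
With P = $161 above the shutdown price, P = MC gives Q = 13.
At P = $1 < min AVC = $6, price no longer covers variable cost at any output, so the firm shuts down: Q = 0.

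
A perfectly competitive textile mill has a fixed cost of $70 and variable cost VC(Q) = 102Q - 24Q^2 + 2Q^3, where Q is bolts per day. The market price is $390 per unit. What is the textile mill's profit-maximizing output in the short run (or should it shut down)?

Produce at Q = 12

Variable cost is VC = 102Q - 24Q^2 + 2Q^3, so AVC = VC/Q = 102 - 24Q + 2Q^2 and MC = dTC/dQ = 102 - 48Q + 6Q^2.
AVC is minimized where dAVC/dQ = -24 + 4Q = 0, at Q = 6; min AVC = 102 - 24·6 + 2·6^2 = $30.
Since P = $390 ≥ min AVC = $30, price covers variable cost and the firm should produce.
Solving P = MC: -288 - 48Q + 6Q^2 = 0 ⇒ Q = -4 or 12. On the upward-sloping branch, Q* = 12.
Check: AVC at Q = 12 is $102 ≤ P, so revenue covers variable cost.
Profit = P·Q − TC = 390·12 − 1294 = $3386.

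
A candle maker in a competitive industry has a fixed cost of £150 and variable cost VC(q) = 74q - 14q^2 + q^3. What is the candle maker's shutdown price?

£25 per unit

The shutdown price is the minimum of AVC. VC = 74q - 14q^2 + q^3, so AVC = 74 - 14q + q^2.
At the minimum of AVC, MC = AVC. MC = 74 - 28q + 3q^2; setting MC = AVC gives 2q^2 - 14q = 0, so q = 7. min AVC = 25.
So the shutdown price is £25.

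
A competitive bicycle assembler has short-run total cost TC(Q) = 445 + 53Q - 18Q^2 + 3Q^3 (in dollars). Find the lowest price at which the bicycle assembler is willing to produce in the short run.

$26 per unit

The shutdown price is the minimum of AVC. VC = 53Q - 18Q^2 + 3Q^3, so AVC = 53 - 18Q + 3Q^2.
dAVC/dQ = -18 + 6Q = 0 gives Q = 3. min AVC = 53 - 18·3 + 3·3^2 = 26.
For P < $26 the firm produces nothing.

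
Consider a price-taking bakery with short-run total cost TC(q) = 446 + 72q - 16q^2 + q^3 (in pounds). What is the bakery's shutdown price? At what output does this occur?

The firm shuts down when price falls below the minimum of average variable cost. AVC = VC/q = 72 - 16q + q^2.
dAVC/dq = -16 + 2q = 0 gives q = 8. min AVC = 72 - 16·8 + 8^2 = 8.
So the shutdown price is £8.

£8 per unit, at q = 8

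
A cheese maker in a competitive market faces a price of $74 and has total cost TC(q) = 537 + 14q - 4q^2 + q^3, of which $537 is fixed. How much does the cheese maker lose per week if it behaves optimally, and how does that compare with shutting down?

Profit = -$249 at q = 6

AVC = 14 - 4q + q^2; min AVC = $10 at q = 2. Since P = $74 ≥ min AVC, the firm produces.
MC = 14 - 8q + 3q^2. Setting P = MC and taking the root on the rising branch gives q* = 6.
TR = 74·6 = 444. TC = 537 + 156 = 693. Profit = 444 − 693 = -$249.
By producing, the firm covers all variable cost plus $288 of fixed cost; shutting down would lose the full $537.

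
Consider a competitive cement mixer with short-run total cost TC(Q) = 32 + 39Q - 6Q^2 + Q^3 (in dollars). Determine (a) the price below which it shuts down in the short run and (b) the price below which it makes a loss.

AVC = 39 - 6Q + Q^2; minimized at Q = 3, giving min AVC = $30. That is the shutdown price.
ATC = 32/Q + 39 - 6Q + Q^2. Setting dATC/dQ = −32/Q^2 − 6 + 2Q = 0 gives Q = 4 (since 2·4^3 − 6·4^2 = 32).
min ATC = 32/4 + 39 − 6·4 + 4^2 = $39. That is the break-even price.
For $30 ≤ P < $39 the firm produces at a loss; below $30 it shuts down.

Shutdown price = $30; break-even price = $39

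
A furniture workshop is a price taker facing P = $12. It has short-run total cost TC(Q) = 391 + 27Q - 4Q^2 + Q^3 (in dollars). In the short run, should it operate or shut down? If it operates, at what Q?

Shut down

From TC, MC = TC'(Q) = 27 - 8Q + 3Q^2 and AVC = VC/Q = 27 - 4Q + Q^2.
The AVC parabola has its vertex at Q = 4/2 = 2, where AVC = 27 - 4·2 + 2^2 = $23.
With P < min AVC ($12 < $23), every unit sold adds to the loss.
Best response: produce nothing and absorb the $391 fixed cost.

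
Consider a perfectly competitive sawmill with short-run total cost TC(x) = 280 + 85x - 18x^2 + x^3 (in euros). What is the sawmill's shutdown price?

Short-run supply begins at min AVC. From VC = 85x - 18x^2 + x^3, AVC = 85 - 18x + x^2.
At the minimum of AVC, MC = AVC. MC = 85 - 36x + 3x^2; setting MC = AVC gives 2x^2 - 18x = 0, so x = 9. min AVC = 4.
So the shutdown price is €4.

€4 per unit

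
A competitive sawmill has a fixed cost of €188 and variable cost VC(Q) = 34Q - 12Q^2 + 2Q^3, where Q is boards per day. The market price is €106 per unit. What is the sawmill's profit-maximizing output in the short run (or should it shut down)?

Produce at Q = 6

From TC, MC = TC'(Q) = 34 - 24Q + 6Q^2 and AVC = VC/Q = 34 - 12Q + 2Q^2.
AVC hits its minimum where MC = AVC, at Q = 3, giving min AVC = 34 - 12·3 + 2·3^2 = €16.
Because €106 ≥ €16, revenue can cover variable cost; the firm operates.
P = MC gives -72 - 24Q + 6Q^2 = 0, with roots -2 and 6. Take the larger (rising MC): Q* = 6.
Check: AVC at Q = 6 is €34 ≤ P, so revenue covers variable cost.
Profit = P·Q − TC = 106·6 − 392 = €244.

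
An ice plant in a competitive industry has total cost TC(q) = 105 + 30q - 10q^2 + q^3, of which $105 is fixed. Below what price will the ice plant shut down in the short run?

The firm shuts down when price falls below the minimum of average variable cost. AVC = VC/q = 30 - 10q + q^2.
dAVC/dq = -10 + 2q = 0 gives q = 5. min AVC = 30 - 10·5 + 5^2 = 5.
For P < $5 the firm produces nothing.

$5 per unit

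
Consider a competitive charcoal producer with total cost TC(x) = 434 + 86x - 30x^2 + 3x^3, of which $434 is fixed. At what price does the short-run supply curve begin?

The firm shuts down when price falls below the minimum of average variable cost. AVC = VC/x = 86 - 30x + 3x^2.
At the minimum of AVC, MC = AVC. MC = 86 - 60x + 9x^2; setting MC = AVC gives 6x^2 - 30x = 0, so x = 5. min AVC = 11.
So the shutdown price is $11.

$11 per unit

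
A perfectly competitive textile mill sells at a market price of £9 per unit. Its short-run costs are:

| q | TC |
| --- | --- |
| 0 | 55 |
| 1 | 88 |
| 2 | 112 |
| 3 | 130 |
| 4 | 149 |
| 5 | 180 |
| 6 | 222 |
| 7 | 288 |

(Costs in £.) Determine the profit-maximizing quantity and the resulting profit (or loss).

Profit at each row (π = 9q − TC): q=0: -55; q=1: -79; q=2: -94; q=3: -103; q=4: -113; q=5: -135; q=6: -168; q=7: -225.
Profit is highest at q = 0. Equivalently, the lowest AVC in the table is 94/4 ≈ £23.50 at q = 4, and P = £9 falls below it — price never covers variable cost, so the firm shuts down and loses only its fixed cost.

q = 0 (shut down); profit = -£55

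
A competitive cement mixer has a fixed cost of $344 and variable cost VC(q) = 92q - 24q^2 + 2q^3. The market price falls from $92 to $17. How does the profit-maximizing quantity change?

Output falls from 8 to 0 (the firm shuts down)

MC = 92 - 48q + 6q^2; the shutdown threshold is min AVC = $20 (at q = 6).
At P = $92 ≥ min AVC, set P = MC on the rising branch: q = 8.
At P = $17 < min AVC = $20, price no longer covers variable cost at any output, so the firm shuts down: q = 0.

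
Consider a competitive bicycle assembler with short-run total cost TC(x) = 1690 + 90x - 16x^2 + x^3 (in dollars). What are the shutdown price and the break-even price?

Shutdown price = $26; break-even price = $181

Shutdown price = min AVC. AVC = 90 - 16x + x^2, with vertex at x = 8 and minimum $26.
ATC = 1690/x + 90 - 16x + x^2. Setting dATC/dx = −1690/x^2 − 16 + 2x = 0 gives x = 13 (since 2·13^3 − 16·13^2 = 1690).
min ATC = 1690/13 + 90 − 16·13 + 13^2 = $181. That is the break-even price.
For $26 ≤ P < $181 the firm produces at a loss; below $26 it shuts down.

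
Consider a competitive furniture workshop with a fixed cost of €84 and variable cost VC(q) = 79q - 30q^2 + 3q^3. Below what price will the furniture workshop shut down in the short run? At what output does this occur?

Short-run supply begins at min AVC. From VC = 79q - 30q^2 + 3q^3, AVC = 79 - 30q + 3q^2.
dAVC/dq = -30 + 6q = 0 gives q = 5. min AVC = 79 - 30·5 + 3·5^2 = 4.
The firm shuts down for any P below €4.

€4 per unit, at q = 5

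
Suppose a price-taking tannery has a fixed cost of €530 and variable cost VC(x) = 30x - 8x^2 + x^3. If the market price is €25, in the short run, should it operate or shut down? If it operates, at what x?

Variable cost is VC = 30x - 8x^2 + x^3, so AVC = VC/x = 30 - 8x + x^2 and MC = dTC/dx = 30 - 16x + 3x^2.
AVC hits its minimum where MC = AVC, at x = 4, giving min AVC = 30 - 8·4 + 4^2 = €14.
Because €25 ≥ €14, revenue can cover variable cost; the firm operates.
P = MC gives 5 - 16x + 3x^2 = 0, with roots 1/3 and 5. Take the larger (rising MC): x* = 5.
Check: AVC at x = 5 is €15 ≤ P, so revenue covers variable cost.
Profit = P·x − TC = 25·5 − 605 = -€480, a loss, but smaller than the €530 fixed cost the firm would lose by shutting down.

Produce at x = 5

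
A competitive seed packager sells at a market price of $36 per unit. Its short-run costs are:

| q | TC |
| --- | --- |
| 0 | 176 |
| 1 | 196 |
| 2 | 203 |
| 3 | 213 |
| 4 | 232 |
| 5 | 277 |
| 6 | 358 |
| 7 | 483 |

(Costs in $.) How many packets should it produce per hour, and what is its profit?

q = 4; profit = -$88

Profit at each row (π = 36q − TC): q=0: -176; q=1: -160; q=2: -131; q=3: -105; q=4: -88; q=5: -97; q=6: -142; q=7: -231.
Profit is maximized at q = 4. AVC there is 56/4 = $14 ≤ P, so producing beats shutting down (which would give -$176).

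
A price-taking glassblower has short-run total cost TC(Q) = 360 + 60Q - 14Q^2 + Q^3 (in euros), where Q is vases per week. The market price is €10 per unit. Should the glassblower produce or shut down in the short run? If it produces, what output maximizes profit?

Shut down

Strip out fixed cost: VC = 60Q - 14Q^2 + Q^3. Then AVC = 60 - 14Q + Q^2 and MC = 60 - 28Q + 3Q^2.
AVC hits its minimum where MC = AVC, at Q = 7, giving min AVC = 60 - 14·7 + 7^2 = €11.
With P < min AVC (€10 < €11), every unit sold adds to the loss.
Shutting down limits the loss to fixed cost, €360.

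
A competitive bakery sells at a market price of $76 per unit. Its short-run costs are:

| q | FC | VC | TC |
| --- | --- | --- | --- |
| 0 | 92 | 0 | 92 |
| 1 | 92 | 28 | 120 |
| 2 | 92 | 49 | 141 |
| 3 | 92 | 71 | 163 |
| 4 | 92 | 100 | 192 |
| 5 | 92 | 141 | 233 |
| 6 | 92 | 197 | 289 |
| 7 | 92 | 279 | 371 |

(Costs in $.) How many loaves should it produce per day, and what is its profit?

q = 6; profit = $167

Tabulate TR − TC: q=0: -92; q=1: -44; q=2: 11; q=3: 65; q=4: 112; q=5: 147; q=6: 167; q=7: 161.
Profit is maximized at q = 6. AVC there is 197/6 = $32.83 ≤ P, so producing beats shutting down (which would give -$92).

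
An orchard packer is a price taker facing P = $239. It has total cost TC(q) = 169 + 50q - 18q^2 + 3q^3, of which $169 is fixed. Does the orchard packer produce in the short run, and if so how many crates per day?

Produce at q = 7

Strip out fixed cost: VC = 50q - 18q^2 + 3q^3. Then AVC = 50 - 18q + 3q^2 and MC = 50 - 36q + 9q^2.
AVC is minimized where dAVC/dq = -18 + 6q = 0, at q = 3; min AVC = 50 - 18·3 + 3·3^2 = $23.
Because $239 ≥ $23, revenue can cover variable cost; the firm operates.
P = MC gives -189 - 36q + 9q^2 = 0, with roots -3 and 7. Take the larger (rising MC): q* = 7.
Check: AVC at q = 7 is $71 ≤ P, so revenue covers variable cost.
Profit = P·q − TC = 239·7 − 666 = $1007.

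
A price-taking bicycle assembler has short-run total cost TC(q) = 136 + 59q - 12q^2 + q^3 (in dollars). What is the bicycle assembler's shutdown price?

$23 per unit

The shutdown price is the minimum of AVC. VC = 59q - 12q^2 + q^3, so AVC = 59 - 12q + q^2.
At the minimum of AVC, MC = AVC. MC = 59 - 24q + 3q^2; setting MC = AVC gives 2q^2 - 12q = 0, so q = 6. min AVC = 23.
For P < $23 the firm produces nothing.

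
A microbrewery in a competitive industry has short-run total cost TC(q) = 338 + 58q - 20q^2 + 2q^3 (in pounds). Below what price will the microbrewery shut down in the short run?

£8 per unit

The shutdown price is the minimum of AVC. VC = 58q - 20q^2 + 2q^3, so AVC = 58 - 20q + 2q^2.
At the minimum of AVC, MC = AVC. MC = 58 - 40q + 6q^2; setting MC = AVC gives 4q^2 - 20q = 0, so q = 5. min AVC = 8.
So the shutdown price is £8.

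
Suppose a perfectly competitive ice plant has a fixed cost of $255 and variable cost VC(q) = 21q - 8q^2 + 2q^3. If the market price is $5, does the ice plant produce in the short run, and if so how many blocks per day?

Strip out fixed cost: VC = 21q - 8q^2 + 2q^3. Then AVC = 21 - 8q + 2q^2 and MC = 21 - 16q + 6q^2.
AVC hits its minimum where MC = AVC, at q = 2, giving min AVC = 21 - 8·2 + 2·2^2 = $13.
P = $5 lies below min AVC = $13; no output level covers variable cost.
Best response: produce nothing and absorb the $255 fixed cost.

Shut down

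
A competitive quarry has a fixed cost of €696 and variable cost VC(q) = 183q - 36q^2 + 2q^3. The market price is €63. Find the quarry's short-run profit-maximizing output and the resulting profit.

Profit = -€296 at q = 10

AVC = 183 - 36q + 2q^2; min AVC = €21 at q = 9. Since P = €63 ≥ min AVC, the firm produces.
MC = 183 - 72q + 6q^2. Setting P = MC and taking the root on the rising branch gives q* = 10.
TR = 63·10 = 630. TC = 696 + 230 = 926. Profit = 630 − 926 = -€296.
That loss of €296 beats the €696 the firm would lose by shutting down; producing recovers €400 of fixed cost.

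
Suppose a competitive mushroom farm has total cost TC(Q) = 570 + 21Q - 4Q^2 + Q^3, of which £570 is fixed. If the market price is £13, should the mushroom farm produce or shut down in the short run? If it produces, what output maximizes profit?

Shut down

Variable cost is VC = 21Q - 4Q^2 + Q^3, so AVC = VC/Q = 21 - 4Q + Q^2 and MC = dTC/dQ = 21 - 8Q + 3Q^2.
The AVC parabola has its vertex at Q = 4/2 = 2, where AVC = 21 - 4·2 + 2^2 = £17.
Since P = £13 < min AVC = £17, price fails to cover variable cost at any output.
Best response: produce nothing and absorb the £570 fixed cost.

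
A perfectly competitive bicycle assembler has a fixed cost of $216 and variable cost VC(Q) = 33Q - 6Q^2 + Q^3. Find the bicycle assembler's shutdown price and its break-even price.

AVC = 33 - 6Q + Q^2; minimized at Q = 3, giving min AVC = $24. That is the shutdown price.
ATC = 216/Q + 33 - 6Q + Q^2. Setting dATC/dQ = −216/Q^2 − 6 + 2Q = 0 gives Q = 6 (since 2·6^3 − 6·6^2 = 216).
min ATC = 216/6 + 33 − 6·6 + 6^2 = $69. That is the break-even price.
For $24 ≤ P < $69 the firm produces at a loss; below $24 it shuts down.

Shutdown price = $24; break-even price = $69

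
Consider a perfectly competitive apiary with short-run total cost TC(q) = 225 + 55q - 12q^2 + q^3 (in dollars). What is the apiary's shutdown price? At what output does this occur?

$19 per unit, at q = 6

Short-run supply begins at min AVC. From VC = 55q - 12q^2 + q^3, AVC = 55 - 12q + q^2.
dAVC/dq = -12 + 2q = 0 gives q = 6. min AVC = 55 - 12·6 + 6^2 = 19.
So the shutdown price is $19.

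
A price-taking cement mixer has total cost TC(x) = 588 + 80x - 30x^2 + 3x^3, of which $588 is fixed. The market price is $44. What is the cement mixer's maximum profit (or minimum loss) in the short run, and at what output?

AVC = 80 - 30x + 3x^2 has its minimum $5 at x = 5; price $44 clears that bar, so the firm operates.
With MC = 80 - 60x + 9x^2, P = MC on the upward-sloping part at x* = 6.
TR = 44·6 = 264. TC = 588 + 48 = 636. Profit = 264 − 636 = -$372.
By producing, the firm covers all variable cost plus $216 of fixed cost; shutting down would lose the full $588.

Profit = -$372 at x = 6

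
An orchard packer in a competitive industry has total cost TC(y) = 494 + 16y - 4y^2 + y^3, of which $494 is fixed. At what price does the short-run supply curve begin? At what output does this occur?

$12 per unit, at y = 2

Short-run supply begins at min AVC. From VC = 16y - 4y^2 + y^3, AVC = 16 - 4y + y^2.
At the minimum of AVC, MC = AVC. MC = 16 - 8y + 3y^2; setting MC = AVC gives 2y^2 - 4y = 0, so y = 2. min AVC = 12.
The firm shuts down for any P below $12.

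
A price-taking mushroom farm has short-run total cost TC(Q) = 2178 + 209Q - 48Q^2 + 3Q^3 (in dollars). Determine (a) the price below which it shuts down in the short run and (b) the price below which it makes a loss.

Shutdown price = $17; break-even price = $242

AVC = 209 - 48Q + 3Q^2; minimized at Q = 8, giving min AVC = $17. That is the shutdown price.
ATC = 2178/Q + 209 - 48Q + 3Q^2. Setting dATC/dQ = −2178/Q^2 − 48 + 6Q = 0 gives Q = 11 (since 6·11^3 − 48·11^2 = 2178).
min ATC = 2178/11 + 209 − 48·11 + 3·11^2 = $242. That is the break-even price.
For $17 ≤ P < $242 the firm produces at a loss; below $17 it shuts down.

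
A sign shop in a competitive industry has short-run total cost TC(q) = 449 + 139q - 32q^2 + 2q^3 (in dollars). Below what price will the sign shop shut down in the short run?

The shutdown price is the minimum of AVC. VC = 139q - 32q^2 + 2q^3, so AVC = 139 - 32q + 2q^2.
At the minimum of AVC, MC = AVC. MC = 139 - 64q + 6q^2; setting MC = AVC gives 4q^2 - 32q = 0, so q = 8. min AVC = 11.
So the shutdown price is $11.

$11 per unit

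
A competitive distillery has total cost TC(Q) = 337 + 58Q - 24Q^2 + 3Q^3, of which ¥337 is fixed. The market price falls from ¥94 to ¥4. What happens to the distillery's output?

MC = 58 - 48Q + 9Q^2; the shutdown threshold is min AVC = ¥10 (at Q = 4).
At P = ¥94 ≥ min AVC, set P = MC on the rising branch: Q = 6.
At P = ¥4 < min AVC = ¥10, price no longer covers variable cost at any output, so the firm shuts down: Q = 0.

Output falls from 6 to 0 (the firm shuts down)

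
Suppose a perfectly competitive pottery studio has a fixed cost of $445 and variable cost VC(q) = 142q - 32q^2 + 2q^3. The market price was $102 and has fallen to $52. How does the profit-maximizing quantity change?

MC = 142 - 64q + 6q^2; the shutdown threshold is min AVC = $14 (at q = 8).
With P = $102 above the shutdown price, P = MC gives q = 10.
At P = $52 ≥ min AVC, set P = MC: q = 9. The firm stays open but cuts output.

Output falls from 10 to 9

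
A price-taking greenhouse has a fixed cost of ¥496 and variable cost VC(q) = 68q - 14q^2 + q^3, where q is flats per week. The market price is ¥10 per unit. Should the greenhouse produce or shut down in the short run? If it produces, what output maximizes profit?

From TC, MC = TC'(q) = 68 - 28q + 3q^2 and AVC = VC/q = 68 - 14q + q^2.
AVC is minimized where dAVC/dq = -14 + 2q = 0, at q = 7; min AVC = 68 - 14·7 + 7^2 = ¥19.
P = ¥10 lies below min AVC = ¥19; no output level covers variable cost.
The firm minimizes its loss by shutting down and losing only its fixed cost of ¥496.

Shut down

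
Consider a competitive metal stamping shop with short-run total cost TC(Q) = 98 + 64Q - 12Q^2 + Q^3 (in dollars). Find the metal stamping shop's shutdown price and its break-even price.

Shutdown price = $28; break-even price = $43

AVC = 64 - 12Q + Q^2; minimized at Q = 6, giving min AVC = $28. That is the shutdown price.
ATC = 98/Q + 64 - 12Q + Q^2. Setting dATC/dQ = −98/Q^2 − 12 + 2Q = 0 gives Q = 7 (since 2·7^3 − 12·7^2 = 98).
min ATC = 98/7 + 64 − 12·7 + 7^2 = $43. That is the break-even price.
For $28 ≤ P < $43 the firm produces at a loss; below $28 it shuts down.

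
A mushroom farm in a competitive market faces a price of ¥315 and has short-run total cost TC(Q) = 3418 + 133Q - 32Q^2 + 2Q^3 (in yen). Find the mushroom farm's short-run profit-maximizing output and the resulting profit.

Profit = -¥38 at Q = 13

AVC = 133 - 32Q + 2Q^2 has its minimum ¥5 at Q = 8; price ¥315 clears that bar, so the firm operates.
MC = 133 - 64Q + 6Q^2. Setting P = MC and taking the root on the rising branch gives Q* = 13.
TR = 315·13 = 4095. TC = 3418 + 715 = 4133. Profit = 4095 − 4133 = -¥38.
That loss of ¥38 beats the ¥3418 the firm would lose by shutting down; producing recovers ¥3380 of fixed cost.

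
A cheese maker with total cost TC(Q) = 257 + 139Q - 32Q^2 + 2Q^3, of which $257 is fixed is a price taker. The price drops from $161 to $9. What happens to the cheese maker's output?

MC = 139 - 64Q + 6Q^2; the shutdown threshold is min AVC = $11 (at Q = 8).
With P = $161 above the shutdown price, P = MC gives Q = 11.
At P = $9 < min AVC = $11, price no longer covers variable cost at any output, so the firm shuts down: Q = 0.

Output falls from 11 to 0 (the firm shuts down)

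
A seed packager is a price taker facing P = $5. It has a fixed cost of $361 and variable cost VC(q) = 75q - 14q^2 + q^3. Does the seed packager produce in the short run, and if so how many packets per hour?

Shut down

Variable cost is VC = 75q - 14q^2 + q^3, so AVC = VC/q = 75 - 14q + q^2 and MC = dTC/dq = 75 - 28q + 3q^2.
AVC hits its minimum where MC = AVC, at q = 7, giving min AVC = 75 - 14·7 + 7^2 = $26.
Since P = $5 < min AVC = $26, price fails to cover variable cost at any output.
Best response: produce nothing and absorb the $361 fixed cost.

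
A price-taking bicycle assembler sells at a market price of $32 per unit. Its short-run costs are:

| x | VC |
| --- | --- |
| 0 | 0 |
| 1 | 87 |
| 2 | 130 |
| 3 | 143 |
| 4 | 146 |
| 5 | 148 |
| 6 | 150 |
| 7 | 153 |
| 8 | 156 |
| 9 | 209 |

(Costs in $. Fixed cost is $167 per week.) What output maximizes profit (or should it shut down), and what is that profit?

x = 8; profit = -$67

Profit at each row (π = 32x − TC): x=0: -167; x=1: -222; x=2: -233; x=3: -214; x=4: -185; x=5: -155; x=6: -125; x=7: -96; x=8: -67; x=9: -88.
Profit is maximized at x = 8. AVC there is 156/8 = $19.50 ≤ P, so producing beats shutting down (which would give -$167).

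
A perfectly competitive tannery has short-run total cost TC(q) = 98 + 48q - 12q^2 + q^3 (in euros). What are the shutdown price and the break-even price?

AVC = 48 - 12q + q^2; minimized at q = 6, giving min AVC = €12. That is the shutdown price.
ATC = 98/q + 48 - 12q + q^2. Setting dATC/dq = −98/q^2 − 12 + 2q = 0 gives q = 7 (since 2·7^3 − 12·7^2 = 98).
min ATC = 98/7 + 48 − 12·7 + 7^2 = €27. That is the break-even price.
Between these two prices the firm operates at a loss; above €27 it earns a profit.

Shutdown price = €12; break-even price = €27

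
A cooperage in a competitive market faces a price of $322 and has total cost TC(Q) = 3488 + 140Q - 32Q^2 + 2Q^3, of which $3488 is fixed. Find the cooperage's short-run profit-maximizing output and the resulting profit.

Profit = -$108 at Q = 13

AVC = 140 - 32Q + 2Q^2; min AVC = $12 at Q = 8. Since P = $322 ≥ min AVC, the firm produces.
With MC = 140 - 64Q + 6Q^2, P = MC on the upward-sloping part at Q* = 13.
TR = 322·13 = 4186. TC = 3488 + 806 = 4294. Profit = 4186 − 4294 = -$108.
Shutting down would mean losing the fixed cost of $3488, so operating at a loss of $108 is better by $3380.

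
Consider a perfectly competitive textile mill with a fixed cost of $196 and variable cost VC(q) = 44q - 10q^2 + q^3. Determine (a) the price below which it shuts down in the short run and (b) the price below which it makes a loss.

Shutdown price = min AVC. AVC = 44 - 10q + q^2, with vertex at q = 5 and minimum $19.
ATC = 196/q + 44 - 10q + q^2. Setting dATC/dq = −196/q^2 − 10 + 2q = 0 gives q = 7 (since 2·7^3 − 10·7^2 = 196).
min ATC = 196/7 + 44 − 10·7 + 7^2 = $51. That is the break-even price.
For $19 ≤ P < $51 the firm produces at a loss; below $19 it shuts down.

Shutdown price = $19; break-even price = $51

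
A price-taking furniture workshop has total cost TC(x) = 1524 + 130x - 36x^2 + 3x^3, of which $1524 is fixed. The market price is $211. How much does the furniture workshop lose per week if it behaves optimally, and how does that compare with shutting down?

Profit = -$66 at x = 9

AVC = 130 - 36x + 3x^2; min AVC = $22 at x = 6. Since P = $211 ≥ min AVC, the firm produces.
With MC = 130 - 72x + 9x^2, P = MC on the upward-sloping part at x* = 9.
TR = 211·9 = 1899. TC = 1524 + 441 = 1965. Profit = 1899 − 1965 = -$66.
That loss of $66 beats the $1524 the firm would lose by shutting down; producing recovers $1458 of fixed cost.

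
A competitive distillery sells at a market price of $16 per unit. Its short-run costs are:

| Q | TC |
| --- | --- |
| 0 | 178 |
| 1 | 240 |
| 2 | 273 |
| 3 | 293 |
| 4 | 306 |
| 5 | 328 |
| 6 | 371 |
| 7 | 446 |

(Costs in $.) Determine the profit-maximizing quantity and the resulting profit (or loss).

Profit at each row (π = 16Q − TC): Q=0: -178; Q=1: -224; Q=2: -241; Q=3: -245; Q=4: -242; Q=5: -248; Q=6: -275; Q=7: -334.
Profit is highest at Q = 0. Equivalently, the lowest AVC in the table is 150/5 ≈ $30 at Q = 5, and P = $16 falls below it — price never covers variable cost, so the firm shuts down and loses only its fixed cost.

Q = 0 (shut down); profit = -$178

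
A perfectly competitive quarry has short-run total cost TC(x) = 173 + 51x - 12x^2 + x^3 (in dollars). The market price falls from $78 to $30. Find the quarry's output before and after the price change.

Output falls from 9 to 7

AVC = 51 - 12x + x^2, minimized at x = 6 where min AVC = $15. MC = 51 - 24x + 3x^2.
With P = $78 above the shutdown price, P = MC gives x = 9.
At P = $30 ≥ min AVC, set P = MC: x = 7. The firm stays open but cuts output.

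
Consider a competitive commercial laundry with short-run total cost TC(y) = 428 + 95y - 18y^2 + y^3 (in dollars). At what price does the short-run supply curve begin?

$14 per unit

Short-run supply begins at min AVC. From VC = 95y - 18y^2 + y^3, AVC = 95 - 18y + y^2.
dAVC/dy = -18 + 2y = 0 gives y = 9. min AVC = 95 - 18·9 + 9^2 = 14.
The firm shuts down for any P below $14.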